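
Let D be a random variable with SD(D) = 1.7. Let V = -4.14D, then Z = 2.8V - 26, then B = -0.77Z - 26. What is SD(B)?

SD(V) = |-4.14|·1.7 = 7.038.
SD(Z) = |2.8|·7.038 = 19.7064.
SD(B) = |-0.77|·19.7064 = 15.173928.

SD(B) = 15.173928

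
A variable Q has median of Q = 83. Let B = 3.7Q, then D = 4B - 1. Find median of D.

median of D = 1227.4

median of B = 3.7·83 = 307.1.
median of D = 4·307.1 + (-1) = 1227.4.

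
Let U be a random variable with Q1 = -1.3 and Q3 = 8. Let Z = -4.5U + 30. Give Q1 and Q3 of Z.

a = -4.5 < 0 reverses order: Q1(Z) comes from Q3(U), Q3(Z) from Q1(U).
Q1(Z) = (-4.5)·8 + 30 = -6; Q3(Z) = (-4.5)·(-1.3) + 30 = 35.85.

Q1(Z) = -6, Q3(Z) = 35.85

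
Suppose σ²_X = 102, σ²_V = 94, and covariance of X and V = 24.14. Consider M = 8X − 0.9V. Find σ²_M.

σ²_M = 6256.524

σ²_M = a²·σ²_X + b²·σ²_V + 2ab·covariance of X and V with a = 8, b = -0.9.
= 8²·102 + (-0.9)²·94 + 2·8·(-0.9)·24.14
= 6528 + 76.14 + (-347.616) = 6256.524.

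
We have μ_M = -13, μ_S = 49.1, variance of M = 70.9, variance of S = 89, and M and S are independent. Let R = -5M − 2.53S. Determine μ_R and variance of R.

μ_R = -59.223, variance of R = 2342.1801

μ_R = (-5)·μ_M + (-2.53)·μ_S = (-5)·(-13) + (-2.53)·49.1 = -59.223.
variance of R = a²·variance of M + b²·variance of S + 2ab·covariance of M and S with a = -5, b = -2.53.
Independence gives covariance of M and S = 0.
= (-5)²·70.9 + (-2.53)²·89 + 2·(-5)·(-2.53)·0
= 1772.5 + 569.6801 + 0 = 2342.1801.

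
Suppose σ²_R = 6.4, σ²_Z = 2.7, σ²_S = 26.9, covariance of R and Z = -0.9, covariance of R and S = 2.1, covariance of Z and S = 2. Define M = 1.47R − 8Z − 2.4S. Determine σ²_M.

σ²_M = 424.72416

σ²_M = a²·σ²_R + b²·σ²_Z + c²·σ²_S + 2ab·covariance of R and Z + 2ac·covariance of R and S + 2bc·covariance of Z and S, with a = 1.47, b = -8, c = -2.4.
= 13.82976 + 172.8 + 154.944 + 21.168 + (-14.8176) + 76.8
= 424.72416.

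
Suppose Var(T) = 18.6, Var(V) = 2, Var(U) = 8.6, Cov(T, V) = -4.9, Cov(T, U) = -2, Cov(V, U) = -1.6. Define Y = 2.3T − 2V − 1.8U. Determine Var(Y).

Var(Y) = a²·Var(T) + b²·Var(V) + c²·Var(U) + 2ab·Cov(T, V) + 2ac·Cov(T, U) + 2bc·Cov(V, U), with a = 2.3, b = -2, c = -1.8.
= 98.394 + 8 + 27.864 + 45.08 + 16.56 + (-11.52)
= 184.378.

Var(Y) = 184.378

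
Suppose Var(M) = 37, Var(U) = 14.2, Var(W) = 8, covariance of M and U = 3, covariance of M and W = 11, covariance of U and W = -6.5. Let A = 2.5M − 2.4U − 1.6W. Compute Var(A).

Var(A) = 159.602

Var(A) = a²·Var(M) + b²·Var(U) + c²·Var(W) + 2ab·covariance of M and U + 2ac·covariance of M and W + 2bc·covariance of U and W, with a = 2.5, b = -2.4, c = -1.6.
= 231.25 + 81.792 + 20.48 + (-36) + (-88) + (-49.92)
= 159.602.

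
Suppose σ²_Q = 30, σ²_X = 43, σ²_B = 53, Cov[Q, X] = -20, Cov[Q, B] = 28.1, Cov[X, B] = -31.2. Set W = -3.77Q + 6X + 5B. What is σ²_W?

σ²_W = a²·σ²_Q + b²·σ²_X + c²·σ²_B + 2ab·Cov[Q, X] + 2ac·Cov[Q, B] + 2bc·Cov[X, B], with a = -3.77, b = 6, c = 5.
= 426.387 + 1548 + 1325 + 904.8 + (-1059.37) + (-1872)
= 1272.817.

σ²_W = 1272.817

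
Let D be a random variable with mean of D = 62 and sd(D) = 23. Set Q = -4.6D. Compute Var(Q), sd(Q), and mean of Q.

Var(Q) = 11193.64, sd(Q) = 105.8, mean of Q = -285.2

Q = -4.6D is linear with a = -4.6, b = 0.
Var(D) = 23² = 529.
Var(Q) = a²·Var(D) = (-4.6)²·529 = 11193.64.
sd(Q) = |a|·sd(D) = |-4.6|·23 = 105.8.
mean of Q = a·mean of D + b = (-4.6)·62 = -285.2.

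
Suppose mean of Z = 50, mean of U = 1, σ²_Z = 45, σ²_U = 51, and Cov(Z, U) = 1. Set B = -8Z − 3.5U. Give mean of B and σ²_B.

mean of B = (-8)·mean of Z + (-3.5)·mean of U = (-8)·50 + (-3.5)·1 = -403.5.
σ²_B = a²·σ²_Z + b²·σ²_U + 2ab·Cov(Z, U) with a = -8, b = -3.5.
= (-8)²·45 + (-3.5)²·51 + 2·(-8)·(-3.5)·1
= 2880 + 624.75 + 56 = 3560.75.

mean of B = -403.5, σ²_B = 3560.75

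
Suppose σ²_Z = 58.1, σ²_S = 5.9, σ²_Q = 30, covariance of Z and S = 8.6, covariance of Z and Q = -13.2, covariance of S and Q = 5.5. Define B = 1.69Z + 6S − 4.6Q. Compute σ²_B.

σ²_B = 1089.18101

σ²_B = a²·σ²_Z + b²·σ²_S + c²·σ²_Q + 2ab·covariance of Z and S + 2ac·covariance of Z and Q + 2bc·covariance of S and Q, with a = 1.69, b = 6, c = -4.6.
= 165.93941 + 212.4 + 634.8 + 174.408 + 205.2336 + (-303.6)
= 1089.18101.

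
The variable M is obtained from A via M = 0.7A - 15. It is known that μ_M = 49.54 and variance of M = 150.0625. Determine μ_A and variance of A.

μ_A = 92.2, variance of A = 306.25

From M = 0.7A - 15: μ_M = a·μ_A + b, so μ_A = (μ_M − b)/a = (49.54 − (-15))/0.7 = 92.2.
variance of M = a²·variance of A, so variance of A = 150.0625/0.7² = 306.25.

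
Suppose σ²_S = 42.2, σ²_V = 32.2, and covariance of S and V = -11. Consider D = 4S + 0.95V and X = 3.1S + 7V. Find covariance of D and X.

covariance of D and X = 397.015

By bilinearity, covariance of D and X = ac·σ²_S + bd·σ²_V + (ad+bc)·covariance of S and V, with a=4, b=0.95, c=3.1, d=7.
ac·σ²_S = 4·3.1·42.2 = 523.28
bd·σ²_V = 0.95·7·32.2 = 214.13
(ad+bc)·covariance of S and V = (30.945)·(-11) = -340.395
covariance of D and X = 523.28 + 214.13 + (-340.395) = 397.015.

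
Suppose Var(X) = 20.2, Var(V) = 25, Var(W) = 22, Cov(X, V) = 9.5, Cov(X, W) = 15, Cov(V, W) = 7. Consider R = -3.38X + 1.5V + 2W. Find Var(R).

Var(R) = 117.89288

Var(R) = a²·Var(X) + b²·Var(V) + c²·Var(W) + 2ab·Cov(X, V) + 2ac·Cov(X, W) + 2bc·Cov(V, W), with a = -3.38, b = 1.5, c = 2.
= 230.77288 + 56.25 + 88 + (-96.33) + (-202.8) + 42
= 117.89288.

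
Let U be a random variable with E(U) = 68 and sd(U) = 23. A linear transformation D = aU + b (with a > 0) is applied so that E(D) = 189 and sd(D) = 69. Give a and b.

sd(D) = a·sd(U) (a > 0), so a = 69/23 = 3.
E(D) = a·E(U) + b, so b = 189 − 3·68 = -15.

a = 3, b = -15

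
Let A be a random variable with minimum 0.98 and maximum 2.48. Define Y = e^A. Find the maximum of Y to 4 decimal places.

e^A is increasing on this domain, so max(Y) comes from max(A) = 2.48: max(Y) = exp(2.48) ≈ 11.9413.

max(Y) = 11.9413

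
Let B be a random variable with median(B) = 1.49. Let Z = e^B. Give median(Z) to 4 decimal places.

e^B is monotone on this domain, so median(Z) = exp(1.49) ≈ 4.4371.

median(Z) = 4.4371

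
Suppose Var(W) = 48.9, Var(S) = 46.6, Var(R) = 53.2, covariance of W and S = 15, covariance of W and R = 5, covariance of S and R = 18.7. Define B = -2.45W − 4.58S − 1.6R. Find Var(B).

Var(B) = 2057.11169

Var(B) = a²·Var(W) + b²·Var(S) + c²·Var(R) + 2ab·covariance of W and S + 2ac·covariance of W and R + 2bc·covariance of S and R, with a = -2.45, b = -4.58, c = -1.6.
= 293.52225 + 977.50024 + 136.192 + 336.63 + 39.2 + 274.0672
= 2057.11169.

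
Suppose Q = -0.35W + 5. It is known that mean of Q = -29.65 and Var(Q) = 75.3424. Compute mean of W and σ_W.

mean of W = 99, σ_W = 24.8

From Q = -0.35W + 5: mean of Q = a·mean of W + b, so mean of W = (mean of Q − b)/a = (-29.65 − 5)/(-0.35) = 99.
σ_Q = √75.3424 = 8.68.
σ_Q = |a|·σ_W, so σ_W = 8.68/|-0.35| = 24.8.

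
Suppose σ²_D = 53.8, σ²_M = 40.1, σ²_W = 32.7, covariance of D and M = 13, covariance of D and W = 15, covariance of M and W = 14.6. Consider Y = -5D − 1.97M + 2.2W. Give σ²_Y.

σ²_Y = 1458.43929

σ²_Y = a²·σ²_D + b²·σ²_M + c²·σ²_W + 2ab·covariance of D and M + 2ac·covariance of D and W + 2bc·covariance of M and W, with a = -5, b = -1.97, c = 2.2.
= 1345 + 155.62409 + 158.268 + 256.1 + (-330) + (-126.5528)
= 1458.43929.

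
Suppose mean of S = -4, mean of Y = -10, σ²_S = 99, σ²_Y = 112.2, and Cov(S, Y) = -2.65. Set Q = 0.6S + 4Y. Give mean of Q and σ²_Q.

mean of Q = 0.6·mean of S + 4·mean of Y = 0.6·(-4) + 4·(-10) = -42.4.
σ²_Q = a²·σ²_S + b²·σ²_Y + 2ab·Cov(S, Y) with a = 0.6, b = 4.
= 0.6²·99 + 4²·112.2 + 2·0.6·4·(-2.65)
= 35.64 + 1795.2 + (-12.72) = 1818.12.

mean of Q = -42.4, σ²_Q = 1818.12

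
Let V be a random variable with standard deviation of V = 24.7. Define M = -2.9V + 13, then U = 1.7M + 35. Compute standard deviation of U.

standard deviation of U = 121.771

standard deviation of M = |-2.9|·24.7 = 71.63.
standard deviation of U = |1.7|·71.63 = 121.771.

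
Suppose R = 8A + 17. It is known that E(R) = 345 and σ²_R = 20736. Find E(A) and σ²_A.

From R = 8A + 17: E(R) = a·E(A) + b, so E(A) = (E(R) − b)/a = (345 − 17)/8 = 41.
σ²_R = a²·σ²_A, so σ²_A = 20736/8² = 324.

E(A) = 41, σ²_A = 324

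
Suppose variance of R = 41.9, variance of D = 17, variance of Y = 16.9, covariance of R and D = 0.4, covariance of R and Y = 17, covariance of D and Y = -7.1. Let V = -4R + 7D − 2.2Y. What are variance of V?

variance of V = a²·variance of R + b²·variance of D + c²·variance of Y + 2ab·covariance of R and D + 2ac·covariance of R and Y + 2bc·covariance of D and Y, with a = -4, b = 7, c = -2.2.
= 670.4 + 833 + 81.796 + (-22.4) + 299.2 + 218.68
= 2080.676.

variance of V = 2080.676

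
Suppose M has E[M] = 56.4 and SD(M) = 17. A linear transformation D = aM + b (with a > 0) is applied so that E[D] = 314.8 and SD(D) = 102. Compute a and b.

SD(D) = a·SD(M) (a > 0), so a = 102/17 = 6.
E[D] = a·E[M] + b, so b = 314.8 − 6·56.4 = -23.6.

a = 6, b = -23.6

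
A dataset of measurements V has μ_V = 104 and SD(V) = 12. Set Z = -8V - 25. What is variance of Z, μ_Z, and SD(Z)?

variance of Z = 9216, μ_Z = -857, SD(Z) = 96

Z = -8V - 25 is linear with a = -8, b = -25.
variance of V = 12² = 144.
variance of Z = a²·variance of V = (-8)²·144 = 9216 (the additive constant -25 does not affect variance).
μ_Z = a·μ_V + b = (-8)·104 + (-25) = -857.
SD(Z) = |a|·SD(V) = |-8|·12 = 96.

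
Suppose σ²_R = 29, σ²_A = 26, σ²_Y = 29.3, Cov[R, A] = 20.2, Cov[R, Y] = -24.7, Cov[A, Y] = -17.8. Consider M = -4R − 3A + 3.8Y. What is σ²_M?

σ²_M = 2762.612

σ²_M = a²·σ²_R + b²·σ²_A + c²·σ²_Y + 2ab·Cov[R, A] + 2ac·Cov[R, Y] + 2bc·Cov[A, Y], with a = -4, b = -3, c = 3.8.
= 464 + 234 + 423.092 + 484.8 + 750.88 + 405.84
= 2762.612.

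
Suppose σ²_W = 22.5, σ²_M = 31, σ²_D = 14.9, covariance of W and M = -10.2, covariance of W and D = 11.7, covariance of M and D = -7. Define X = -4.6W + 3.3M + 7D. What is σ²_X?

σ²_X = a²·σ²_W + b²·σ²_M + c²·σ²_D + 2ab·covariance of W and M + 2ac·covariance of W and D + 2bc·covariance of M and D, with a = -4.6, b = 3.3, c = 7.
= 476.1 + 337.59 + 730.1 + 309.672 + (-753.48) + (-323.4)
= 776.582.

σ²_X = 776.582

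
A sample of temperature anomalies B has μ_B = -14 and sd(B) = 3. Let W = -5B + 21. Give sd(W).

sd(W) = 15

W = -5B + 21 is linear with a = -5, b = 21.
sd(W) = |a|·sd(B) = |-5|·3 = 15.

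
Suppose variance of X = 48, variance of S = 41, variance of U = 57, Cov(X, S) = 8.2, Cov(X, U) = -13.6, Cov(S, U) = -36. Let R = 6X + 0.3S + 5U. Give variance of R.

variance of R = 2262.21

variance of R = a²·variance of X + b²·variance of S + c²·variance of U + 2ab·Cov(X, S) + 2ac·Cov(X, U) + 2bc·Cov(S, U), with a = 6, b = 0.3, c = 5.
= 1728 + 3.69 + 1425 + 29.52 + (-816) + (-108)
= 2262.21.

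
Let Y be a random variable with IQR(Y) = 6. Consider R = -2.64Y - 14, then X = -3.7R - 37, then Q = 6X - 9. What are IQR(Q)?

IQR(R) = |-2.64|·6 = 15.84.
IQR(X) = |-3.7|·15.84 = 58.608.
IQR(Q) = |6|·58.608 = 351.648.

IQR(Q) = 351.648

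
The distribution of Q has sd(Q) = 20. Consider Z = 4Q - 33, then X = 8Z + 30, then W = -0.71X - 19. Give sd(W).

sd(W) = 454.4

sd(Z) = |4|·20 = 80.
sd(X) = |8|·80 = 640.
sd(W) = |-0.71|·640 = 454.4.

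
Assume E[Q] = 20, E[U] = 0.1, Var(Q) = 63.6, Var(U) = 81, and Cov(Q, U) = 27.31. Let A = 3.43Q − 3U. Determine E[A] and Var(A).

E[A] = 68.3, Var(A) = 915.20784

E[A] = 3.43·E[Q] + (-3)·E[U] = 3.43·20 + (-3)·0.1 = 68.3.
Var(A) = a²·Var(Q) + b²·Var(U) + 2ab·Cov(Q, U) with a = 3.43, b = -3.
= 3.43²·63.6 + (-3)²·81 + 2·3.43·(-3)·27.31
= 748.24764 + 729 + (-562.0398) = 915.20784.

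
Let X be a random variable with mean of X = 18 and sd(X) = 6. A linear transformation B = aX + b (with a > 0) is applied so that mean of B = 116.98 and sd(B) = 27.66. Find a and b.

a = 4.61, b = 34

sd(B) = a·sd(X) (a > 0), so a = 27.66/6 = 4.61.
mean of B = a·mean of X + b, so b = 116.98 − 4.61·18 = 34.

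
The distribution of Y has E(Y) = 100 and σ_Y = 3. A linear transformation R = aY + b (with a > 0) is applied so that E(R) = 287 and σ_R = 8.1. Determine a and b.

a = 2.7, b = 17

σ_R = a·σ_Y (a > 0), so a = 8.1/3 = 2.7.
E(R) = a·E(Y) + b, so b = 287 − 2.7·100 = 17.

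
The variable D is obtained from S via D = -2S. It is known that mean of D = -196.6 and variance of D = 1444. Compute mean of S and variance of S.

mean of S = 98.3, variance of S = 361

From D = -2S: mean of D = a·mean of S + b, so mean of S = (mean of D − b)/a = (-196.6 − 0)/(-2) = 98.3.
variance of D = a²·variance of S, so variance of S = 1444/(-2)² = 361.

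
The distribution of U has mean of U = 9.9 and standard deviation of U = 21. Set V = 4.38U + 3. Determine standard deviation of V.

V = 4.38U + 3 is linear with a = 4.38, b = 3.
standard deviation of V = |a|·standard deviation of U = |4.38|·21 = 91.98.

standard deviation of V = 91.98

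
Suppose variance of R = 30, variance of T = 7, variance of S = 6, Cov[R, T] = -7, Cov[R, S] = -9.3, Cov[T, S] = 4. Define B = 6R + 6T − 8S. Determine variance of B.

variance of B = a²·variance of R + b²·variance of T + c²·variance of S + 2ab·Cov[R, T] + 2ac·Cov[R, S] + 2bc·Cov[T, S], with a = 6, b = 6, c = -8.
= 1080 + 252 + 384 + (-504) + 892.8 + (-384)
= 1720.8.

variance of B = 1720.8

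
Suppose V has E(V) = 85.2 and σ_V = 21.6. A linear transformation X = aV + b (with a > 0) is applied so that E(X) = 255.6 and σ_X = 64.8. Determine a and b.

σ_X = a·σ_V (a > 0), so a = 64.8/21.6 = 3.
E(X) = a·E(V) + b, so b = 255.6 − 3·85.2 = 0.

a = 3, b = 0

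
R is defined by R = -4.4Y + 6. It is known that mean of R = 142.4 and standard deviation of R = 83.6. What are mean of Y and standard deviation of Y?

mean of Y = -31, standard deviation of Y = 19

From R = -4.4Y + 6: mean of R = a·mean of Y + b, so mean of Y = (mean of R − b)/a = (142.4 − 6)/(-4.4) = -31.
standard deviation of R = |a|·standard deviation of Y, so standard deviation of Y = 83.6/|-4.4| = 19.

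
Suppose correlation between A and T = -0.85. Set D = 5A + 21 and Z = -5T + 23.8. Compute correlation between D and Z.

correlation between D and Z = 0.85

Linear rescalings preserve |correlation|; the slopes 5 and -5 have opposite signs, so the correlation flips sign: correlation between D and Z = −correlation between A and T = 0.85.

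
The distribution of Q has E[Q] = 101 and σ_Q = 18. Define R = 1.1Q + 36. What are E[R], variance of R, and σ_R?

E[R] = 147.1, variance of R = 392.04, σ_R = 19.8

R = 1.1Q + 36 is linear with a = 1.1, b = 36.
E[R] = a·E[Q] + b = 1.1·101 + 36 = 147.1.
variance of Q = 18² = 324.
variance of R = a²·variance of Q = 1.1²·324 = 392.04 (the additive constant 36 does not affect variance).
σ_R = |a|·σ_Q = |1.1|·18 = 19.8.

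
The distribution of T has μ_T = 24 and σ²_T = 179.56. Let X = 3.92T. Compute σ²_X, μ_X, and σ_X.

X = 3.92T is linear with a = 3.92, b = 0.
σ²_X = a²·σ²_T = 3.92²·179.56 = 2759.190784.
μ_X = a·μ_T + b = 3.92·24 = 94.08.
σ_T = √179.56 = 13.4.
σ_X = |a|·σ_T = |3.92|·13.4 = 52.528.

σ²_X = 2759.190784, μ_X = 94.08, σ_X = 52.528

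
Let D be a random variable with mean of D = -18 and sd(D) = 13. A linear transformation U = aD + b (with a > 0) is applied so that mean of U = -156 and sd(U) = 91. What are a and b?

sd(U) = a·sd(D) (a > 0), so a = 91/13 = 7.
mean of U = a·mean of D + b, so b = -156 − 7·(-18) = -30.

a = 7, b = -30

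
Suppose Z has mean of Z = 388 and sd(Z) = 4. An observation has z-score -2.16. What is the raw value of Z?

Z = mean of Z + z·sd(Z) = 388 + (-2.16)·4 = 379.36.

Z = 379.36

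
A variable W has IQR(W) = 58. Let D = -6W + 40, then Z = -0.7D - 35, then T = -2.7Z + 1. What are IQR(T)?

IQR(D) = |-6|·58 = 348.
IQR(Z) = |-0.7|·348 = 243.6.
IQR(T) = |-2.7|·243.6 = 657.72.

IQR(T) = 657.72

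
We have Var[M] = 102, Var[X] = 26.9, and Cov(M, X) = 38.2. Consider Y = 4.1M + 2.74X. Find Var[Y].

Var[Y] = a²·Var[M] + b²·Var[X] + 2ab·Cov(M, X) with a = 4.1, b = 2.74.
= 4.1²·102 + 2.74²·26.9 + 2·4.1·2.74·38.2
= 1714.62 + 201.95444 + 858.2776 = 2774.85204.

Var[Y] = 2774.85204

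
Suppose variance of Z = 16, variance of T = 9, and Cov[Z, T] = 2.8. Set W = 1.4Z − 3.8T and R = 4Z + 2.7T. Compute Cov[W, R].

Cov[W, R] = -34.716

By bilinearity, Cov[W, R] = ac·variance of Z + bd·variance of T + (ad+bc)·Cov[Z, T], with a=1.4, b=-3.8, c=4, d=2.7.
ac·variance of Z = 1.4·4·16 = 89.6
bd·variance of T = (-3.8)·2.7·9 = -92.34
(ad+bc)·Cov[Z, T] = (-11.42)·2.8 = -31.976
Cov[W, R] = 89.6 + (-92.34) + (-31.976) = -34.716.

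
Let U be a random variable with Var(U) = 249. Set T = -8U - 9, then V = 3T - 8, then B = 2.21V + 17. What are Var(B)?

Var(B) = 700497.1584

Var(T) = (-8)²·249 = 15936.
Var(V) = 3²·15936 = 143424.
Var(B) = 2.21²·143424 = 700497.1584.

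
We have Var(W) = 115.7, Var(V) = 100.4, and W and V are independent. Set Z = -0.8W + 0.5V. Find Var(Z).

Var(Z) = 99.148

Var(Z) = a²·Var(W) + b²·Var(V) + 2ab·covariance of W and V with a = -0.8, b = 0.5.
Independence gives covariance of W and V = 0.
= (-0.8)²·115.7 + 0.5²·100.4 + 2·(-0.8)·0.5·0
= 74.048 + 25.1 + 0 = 99.148.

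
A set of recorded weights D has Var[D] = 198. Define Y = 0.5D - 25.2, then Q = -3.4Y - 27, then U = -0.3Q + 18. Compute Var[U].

Var[Y] = 0.5²·198 = 49.5.
Var[Q] = (-3.4)²·49.5 = 572.22.
Var[U] = (-0.3)²·572.22 = 51.4998.

Var[U] = 51.4998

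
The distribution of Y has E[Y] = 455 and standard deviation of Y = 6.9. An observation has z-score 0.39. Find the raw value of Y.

Y = 457.691

Y = E[Y] + z·standard deviation of Y = 455 + 0.39·6.9 = 457.691.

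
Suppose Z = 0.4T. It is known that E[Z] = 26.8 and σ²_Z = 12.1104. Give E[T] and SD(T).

From Z = 0.4T: E[Z] = a·E[T] + b, so E[T] = (E[Z] − b)/a = (26.8 − 0)/0.4 = 67.
SD(Z) = √12.1104 = 3.48.
SD(Z) = |a|·SD(T), so SD(T) = 3.48/|0.4| = 8.7.

E[T] = 67, SD(T) = 8.7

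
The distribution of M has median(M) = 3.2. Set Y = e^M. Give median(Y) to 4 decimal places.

e^M is monotone on this domain, so median(Y) = exp(3.2) ≈ 24.5325.

median(Y) = 24.5325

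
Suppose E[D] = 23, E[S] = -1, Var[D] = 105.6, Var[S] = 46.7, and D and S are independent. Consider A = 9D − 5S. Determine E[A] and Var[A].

E[A] = 212, Var[A] = 9721.1

E[A] = 9·E[D] + (-5)·E[S] = 9·23 + (-5)·(-1) = 212.
Var[A] = a²·Var[D] + b²·Var[S] + 2ab·covariance of D and S with a = 9, b = -5.
Independence gives covariance of D and S = 0.
= 9²·105.6 + (-5)²·46.7 + 2·9·(-5)·0
= 8553.6 + 1167.5 + 0 = 9721.1.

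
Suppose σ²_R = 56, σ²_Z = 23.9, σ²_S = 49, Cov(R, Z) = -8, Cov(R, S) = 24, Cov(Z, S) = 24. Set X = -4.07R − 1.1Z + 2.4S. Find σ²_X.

σ²_X = 571.5774

σ²_X = a²·σ²_R + b²·σ²_Z + c²·σ²_S + 2ab·Cov(R, Z) + 2ac·Cov(R, S) + 2bc·Cov(Z, S), with a = -4.07, b = -1.1, c = 2.4.
= 927.6344 + 28.919 + 282.24 + (-71.632) + (-468.864) + (-126.72)
= 571.5774.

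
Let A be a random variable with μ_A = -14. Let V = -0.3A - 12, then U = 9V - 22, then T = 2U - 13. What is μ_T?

μ_T = -197.4

μ_V = (-0.3)·(-14) + (-12) = -7.8.
μ_U = 9·(-7.8) + (-22) = -92.2.
μ_T = 2·(-92.2) + (-13) = -197.4.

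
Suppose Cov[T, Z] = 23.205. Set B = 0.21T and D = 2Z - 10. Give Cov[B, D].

Cov[B, D] = 9.7461

Cov[B, D] = a·c·Cov[T, Z] = 0.21·2·23.205 = 9.7461. Additive constants drop out.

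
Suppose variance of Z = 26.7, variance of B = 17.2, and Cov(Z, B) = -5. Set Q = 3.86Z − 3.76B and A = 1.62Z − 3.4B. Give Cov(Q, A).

By bilinearity, Cov(Q, A) = ac·variance of Z + bd·variance of B + (ad+bc)·Cov(Z, B), with a=3.86, b=-3.76, c=1.62, d=-3.4.
ac·variance of Z = 3.86·1.62·26.7 = 166.96044
bd·variance of B = (-3.76)·(-3.4)·17.2 = 219.8848
(ad+bc)·Cov(Z, B) = (-19.2152)·(-5) = 96.076
Cov(Q, A) = 166.96044 + 219.8848 + 96.076 = 482.92124.

Cov(Q, A) = 482.92124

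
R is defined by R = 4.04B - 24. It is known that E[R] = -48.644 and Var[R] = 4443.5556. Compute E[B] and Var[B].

From R = 4.04B - 24: E[R] = a·E[B] + b, so E[B] = (E[R] − b)/a = (-48.644 − (-24))/4.04 = -6.1.
Var[R] = a²·Var[B], so Var[B] = 4443.5556/4.04² = 272.25.

E[B] = -6.1, Var[B] = 272.25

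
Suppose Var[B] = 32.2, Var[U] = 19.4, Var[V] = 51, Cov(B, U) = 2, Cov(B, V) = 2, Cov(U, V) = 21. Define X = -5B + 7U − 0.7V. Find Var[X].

Var[X] = 1448.79

Var[X] = a²·Var[B] + b²·Var[U] + c²·Var[V] + 2ab·Cov(B, U) + 2ac·Cov(B, V) + 2bc·Cov(U, V), with a = -5, b = 7, c = -0.7.
= 805 + 950.6 + 24.99 + (-140) + 14 + (-205.8)
= 1448.79.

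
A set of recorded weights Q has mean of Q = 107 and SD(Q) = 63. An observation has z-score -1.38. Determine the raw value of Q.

Q = mean of Q + z·SD(Q) = 107 + (-1.38)·63 = 20.06.

Q = 20.06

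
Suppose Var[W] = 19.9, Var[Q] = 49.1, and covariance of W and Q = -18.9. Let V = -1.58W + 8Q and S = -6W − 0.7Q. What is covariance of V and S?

covariance of V and S = 799.9886

By bilinearity, covariance of V and S = ac·Var[W] + bd·Var[Q] + (ad+bc)·covariance of W and Q, with a=-1.58, b=8, c=-6, d=-0.7.
ac·Var[W] = (-1.58)·(-6)·19.9 = 188.652
bd·Var[Q] = 8·(-0.7)·49.1 = -274.96
(ad+bc)·covariance of W and Q = (-46.894)·(-18.9) = 886.2966
covariance of V and S = 188.652 + (-274.96) + 886.2966 = 799.9886.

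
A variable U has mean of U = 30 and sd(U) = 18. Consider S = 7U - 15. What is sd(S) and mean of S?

S = 7U - 15 is linear with a = 7, b = -15.
sd(S) = |a|·sd(U) = |7|·18 = 126.
mean of S = a·mean of U + b = 7·30 + (-15) = 195.

sd(S) = 126, mean of S = 195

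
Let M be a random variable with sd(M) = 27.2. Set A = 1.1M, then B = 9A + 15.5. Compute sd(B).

sd(A) = |1.1|·27.2 = 29.92.
sd(B) = |9|·29.92 = 269.28.

sd(B) = 269.28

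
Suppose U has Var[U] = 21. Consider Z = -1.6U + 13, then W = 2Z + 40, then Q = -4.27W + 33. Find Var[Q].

Var[Z] = (-1.6)²·21 = 53.76.
Var[W] = 2²·53.76 = 215.04.
Var[Q] = (-4.27)²·215.04 = 3920.802816.

Var[Q] = 3920.802816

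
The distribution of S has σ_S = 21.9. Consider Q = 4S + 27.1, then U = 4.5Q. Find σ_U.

σ_U = 394.2

σ_Q = |4|·21.9 = 87.6.
σ_U = |4.5|·87.6 = 394.2.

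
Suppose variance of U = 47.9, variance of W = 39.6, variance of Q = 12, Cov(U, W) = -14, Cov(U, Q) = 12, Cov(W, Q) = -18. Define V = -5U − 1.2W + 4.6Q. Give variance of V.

variance of V = 987.164

variance of V = a²·variance of U + b²·variance of W + c²·variance of Q + 2ab·Cov(U, W) + 2ac·Cov(U, Q) + 2bc·Cov(W, Q), with a = -5, b = -1.2, c = 4.6.
= 1197.5 + 57.024 + 253.92 + (-168) + (-552) + 198.72
= 987.164.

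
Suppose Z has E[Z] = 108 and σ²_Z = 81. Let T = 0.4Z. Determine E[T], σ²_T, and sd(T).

E[T] = 43.2, σ²_T = 12.96, sd(T) = 3.6

T = 0.4Z is linear with a = 0.4, b = 0.
E[T] = a·E[Z] + b = 0.4·108 = 43.2.
σ²_T = a²·σ²_Z = 0.4²·81 = 12.96.
sd(Z) = √81 = 9.
sd(T) = |a|·sd(Z) = |0.4|·9 = 3.6.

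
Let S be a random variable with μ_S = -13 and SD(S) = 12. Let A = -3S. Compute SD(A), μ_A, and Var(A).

SD(A) = 36, μ_A = 39, Var(A) = 1296

A = -3S is linear with a = -3, b = 0.
SD(A) = |a|·SD(S) = |-3|·12 = 36.
μ_A = a·μ_S + b = (-3)·(-13) = 39.
Var(S) = 12² = 144.
Var(A) = a²·Var(S) = (-3)²·144 = 1296.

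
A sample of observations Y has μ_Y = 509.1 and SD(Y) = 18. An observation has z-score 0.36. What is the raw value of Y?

Y = μ_Y + z·SD(Y) = 509.1 + 0.36·18 = 515.58.

Y = 515.58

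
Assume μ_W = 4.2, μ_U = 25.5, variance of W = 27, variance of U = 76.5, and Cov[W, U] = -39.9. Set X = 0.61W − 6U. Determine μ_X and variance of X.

μ_X = -150.438, variance of X = 3056.1147

μ_X = 0.61·μ_W + (-6)·μ_U = 0.61·4.2 + (-6)·25.5 = -150.438.
variance of X = a²·variance of W + b²·variance of U + 2ab·Cov[W, U] with a = 0.61, b = -6.
= 0.61²·27 + (-6)²·76.5 + 2·0.61·(-6)·(-39.9)
= 10.0467 + 2754 + 292.068 = 3056.1147.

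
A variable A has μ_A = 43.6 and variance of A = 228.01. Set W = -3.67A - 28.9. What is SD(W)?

W = -3.67A - 28.9 is linear with a = -3.67, b = -28.9.
SD(A) = √228.01 = 15.1.
SD(W) = |a|·SD(A) = |-3.67|·15.1 = 55.417.

SD(W) = 55.417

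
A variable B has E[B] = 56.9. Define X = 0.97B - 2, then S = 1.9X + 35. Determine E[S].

E[S] = 136.0667

E[X] = 0.97·56.9 + (-2) = 53.193.
E[S] = 1.9·53.193 + 35 = 136.0667.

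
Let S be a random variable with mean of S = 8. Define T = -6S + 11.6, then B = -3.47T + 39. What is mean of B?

mean of B = 165.308

mean of T = (-6)·8 + 11.6 = -36.4.
mean of B = (-3.47)·(-36.4) + 39 = 165.308.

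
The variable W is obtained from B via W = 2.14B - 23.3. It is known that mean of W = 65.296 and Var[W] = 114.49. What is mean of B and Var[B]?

mean of B = 41.4, Var[B] = 25

From W = 2.14B - 23.3: mean of W = a·mean of B + b, so mean of B = (mean of W − b)/a = (65.296 − (-23.3))/2.14 = 41.4.
Var[W] = a²·Var[B], so Var[B] = 114.49/2.14² = 25.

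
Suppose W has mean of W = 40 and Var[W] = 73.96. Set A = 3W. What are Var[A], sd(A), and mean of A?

Var[A] = 665.64, sd(A) = 25.8, mean of A = 120

A = 3W is linear with a = 3, b = 0.
Var[A] = a²·Var[W] = 3²·73.96 = 665.64.
sd(W) = √73.96 = 8.6.
sd(A) = |a|·sd(W) = |3|·8.6 = 25.8.
mean of A = a·mean of W + b = 3·40 = 120.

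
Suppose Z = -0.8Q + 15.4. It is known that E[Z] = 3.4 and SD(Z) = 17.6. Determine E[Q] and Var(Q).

From Z = -0.8Q + 15.4: E[Z] = a·E[Q] + b, so E[Q] = (E[Z] − b)/a = (3.4 − 15.4)/(-0.8) = 15.
Var(Z) = 17.6² = 309.76.
Var(Z) = a²·Var(Q), so Var(Q) = 309.76/(-0.8)² = 484.

E[Q] = 15, Var(Q) = 484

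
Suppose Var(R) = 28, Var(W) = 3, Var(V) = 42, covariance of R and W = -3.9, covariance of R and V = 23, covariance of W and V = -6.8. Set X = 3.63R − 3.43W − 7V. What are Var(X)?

Var(X) = 1063.96892

Var(X) = a²·Var(R) + b²·Var(W) + c²·Var(V) + 2ab·covariance of R and W + 2ac·covariance of R and V + 2bc·covariance of W and V, with a = 3.63, b = -3.43, c = -7.
= 368.9532 + 35.2947 + 2058 + 97.11702 + (-1168.86) + (-326.536)
= 1063.96892.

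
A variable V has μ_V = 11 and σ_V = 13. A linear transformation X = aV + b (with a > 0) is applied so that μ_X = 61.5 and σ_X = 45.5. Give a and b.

a = 3.5, b = 23

σ_X = a·σ_V (a > 0), so a = 45.5/13 = 3.5.
μ_X = a·μ_V + b, so b = 61.5 − 3.5·11 = 23.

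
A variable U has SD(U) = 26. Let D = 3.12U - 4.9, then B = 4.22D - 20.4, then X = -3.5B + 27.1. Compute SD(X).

SD(D) = |3.12|·26 = 81.12.
SD(B) = |4.22|·81.12 = 342.3264.
SD(X) = |-3.5|·342.3264 = 1198.1424.

SD(X) = 1198.1424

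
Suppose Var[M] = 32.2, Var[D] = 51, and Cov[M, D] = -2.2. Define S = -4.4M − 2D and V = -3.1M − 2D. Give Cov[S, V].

Cov[S, V] = 610.208

By bilinearity, Cov[S, V] = ac·Var[M] + bd·Var[D] + (ad+bc)·Cov[M, D], with a=-4.4, b=-2, c=-3.1, d=-2.
ac·Var[M] = (-4.4)·(-3.1)·32.2 = 439.208
bd·Var[D] = (-2)·(-2)·51 = 204
(ad+bc)·Cov[M, D] = (15)·(-2.2) = -33
Cov[S, V] = 439.208 + 204 + (-33) = 610.208.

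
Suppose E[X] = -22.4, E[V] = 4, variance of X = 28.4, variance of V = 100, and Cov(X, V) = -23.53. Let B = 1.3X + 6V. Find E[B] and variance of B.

E[B] = 1.3·E[X] + 6·E[V] = 1.3·(-22.4) + 6·4 = -5.12.
variance of B = a²·variance of X + b²·variance of V + 2ab·Cov(X, V) with a = 1.3, b = 6.
= 1.3²·28.4 + 6²·100 + 2·1.3·6·(-23.53)
= 47.996 + 3600 + (-367.068) = 3280.928.

E[B] = -5.12, variance of B = 3280.928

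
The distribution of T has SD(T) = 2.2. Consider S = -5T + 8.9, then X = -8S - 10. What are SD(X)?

SD(X) = 88

SD(S) = |-5|·2.2 = 11.
SD(X) = |-8|·11 = 88.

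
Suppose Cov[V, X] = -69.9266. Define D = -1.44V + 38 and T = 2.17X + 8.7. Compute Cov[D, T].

Cov[D, T] = a·c·Cov[V, X] = (-1.44)·2.17·(-69.9266) = 218.50663968. Additive constants drop out.

Cov[D, T] = 218.50663968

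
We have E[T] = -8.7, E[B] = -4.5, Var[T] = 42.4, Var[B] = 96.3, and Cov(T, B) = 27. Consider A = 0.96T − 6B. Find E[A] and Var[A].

E[A] = 18.648, Var[A] = 3194.83584

E[A] = 0.96·E[T] + (-6)·E[B] = 0.96·(-8.7) + (-6)·(-4.5) = 18.648.
Var[A] = a²·Var[T] + b²·Var[B] + 2ab·Cov(T, B) with a = 0.96, b = -6.
= 0.96²·42.4 + (-6)²·96.3 + 2·0.96·(-6)·27
= 39.07584 + 3466.8 + (-311.04) = 3194.83584.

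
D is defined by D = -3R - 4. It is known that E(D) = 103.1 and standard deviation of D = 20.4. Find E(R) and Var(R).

E(R) = -35.7, Var(R) = 46.24

From D = -3R - 4: E(D) = a·E(R) + b, so E(R) = (E(D) − b)/a = (103.1 − (-4))/(-3) = -35.7.
Var(D) = 20.4² = 416.16.
Var(D) = a²·Var(R), so Var(R) = 416.16/(-3)² = 46.24.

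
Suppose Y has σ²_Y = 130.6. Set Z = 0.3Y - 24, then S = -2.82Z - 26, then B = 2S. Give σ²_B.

σ²_Z = 0.3²·130.6 = 11.754.
σ²_S = (-2.82)²·11.754 = 93.4725096.
σ²_B = 2²·93.4725096 = 373.8900384.

σ²_B = 373.8900384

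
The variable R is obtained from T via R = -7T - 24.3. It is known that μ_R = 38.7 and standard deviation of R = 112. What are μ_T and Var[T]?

From R = -7T - 24.3: μ_R = a·μ_T + b, so μ_T = (μ_R − b)/a = (38.7 − (-24.3))/(-7) = -9.
Var[R] = 112² = 12544.
Var[R] = a²·Var[T], so Var[T] = 12544/(-7)² = 256.

μ_T = -9, Var[T] = 256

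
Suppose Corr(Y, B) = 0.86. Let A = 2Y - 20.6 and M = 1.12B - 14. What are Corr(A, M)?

Linear rescalings preserve correlation up to sign; here the slopes 2 and 1.12 have the same sign, so Corr(A, M) = Corr(Y, B) = 0.86.

Corr(A, M) = 0.86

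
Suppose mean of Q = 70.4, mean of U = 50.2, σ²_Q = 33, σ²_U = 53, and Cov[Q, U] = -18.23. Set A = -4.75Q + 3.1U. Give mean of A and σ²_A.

mean of A = -178.78, σ²_A = 1790.766

mean of A = (-4.75)·mean of Q + 3.1·mean of U = (-4.75)·70.4 + 3.1·50.2 = -178.78.
σ²_A = a²·σ²_Q + b²·σ²_U + 2ab·Cov[Q, U] with a = -4.75, b = 3.1.
= (-4.75)²·33 + 3.1²·53 + 2·(-4.75)·3.1·(-18.23)
= 744.5625 + 509.33 + 536.8735 = 1790.766.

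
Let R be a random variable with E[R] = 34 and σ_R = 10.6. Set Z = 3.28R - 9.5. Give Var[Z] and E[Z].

Z = 3.28R - 9.5 is linear with a = 3.28, b = -9.5.
Var[R] = 10.6² = 112.36.
Var[Z] = a²·Var[R] = 3.28²·112.36 = 1208.813824 (the additive constant -9.5 does not affect variance).
E[Z] = a·E[R] + b = 3.28·34 + (-9.5) = 102.02.

Var[Z] = 1208.813824, E[Z] = 102.02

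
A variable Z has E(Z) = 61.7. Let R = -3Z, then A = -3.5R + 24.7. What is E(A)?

E(A) = 672.55

E(R) = (-3)·61.7 = -185.1.
E(A) = (-3.5)·(-185.1) + 24.7 = 672.55.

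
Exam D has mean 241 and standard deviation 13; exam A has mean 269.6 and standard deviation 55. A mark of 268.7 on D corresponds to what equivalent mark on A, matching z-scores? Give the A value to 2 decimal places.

A = 386.79

z = (268.7 − 241)/13 ≈ 2.1308.
A = 269.6 + z·55 = 269.6 + (268.7 − 241)·55/13 ≈ 386.79.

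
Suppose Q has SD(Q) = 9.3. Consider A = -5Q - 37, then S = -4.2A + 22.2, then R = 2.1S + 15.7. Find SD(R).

SD(A) = |-5|·9.3 = 46.5.
SD(S) = |-4.2|·46.5 = 195.3.
SD(R) = |2.1|·195.3 = 410.13.

SD(R) = 410.13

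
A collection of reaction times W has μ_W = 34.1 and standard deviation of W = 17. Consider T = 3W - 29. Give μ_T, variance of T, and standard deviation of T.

T = 3W - 29 is linear with a = 3, b = -29.
μ_T = a·μ_W + b = 3·34.1 + (-29) = 73.3.
variance of W = 17² = 289.
variance of T = a²·variance of W = 3²·289 = 2601 (the additive constant -29 does not affect variance).
standard deviation of T = |a|·standard deviation of W = |3|·17 = 51.

μ_T = 73.3, variance of T = 2601, standard deviation of T = 51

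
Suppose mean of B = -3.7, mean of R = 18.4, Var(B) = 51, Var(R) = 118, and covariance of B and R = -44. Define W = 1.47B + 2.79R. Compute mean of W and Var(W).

mean of W = 45.897, Var(W) = 667.8153

mean of W = 1.47·mean of B + 2.79·mean of R = 1.47·(-3.7) + 2.79·18.4 = 45.897.
Var(W) = a²·Var(B) + b²·Var(R) + 2ab·covariance of B and R with a = 1.47, b = 2.79.
= 1.47²·51 + 2.79²·118 + 2·1.47·2.79·(-44)
= 110.2059 + 918.5238 + (-360.9144) = 667.8153.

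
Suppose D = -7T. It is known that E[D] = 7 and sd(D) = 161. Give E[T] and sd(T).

E[T] = -1, sd(T) = 23

From D = -7T: E[D] = a·E[T] + b, so E[T] = (E[D] − b)/a = (7 − 0)/(-7) = -1.
sd(D) = |a|·sd(T), so sd(T) = 161/|-7| = 23.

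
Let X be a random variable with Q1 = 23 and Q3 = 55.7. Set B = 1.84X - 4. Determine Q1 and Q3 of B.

a = 1.84 > 0: Q1(B) = a·Q1(X)+b = 38.32, Q3(B) = a·Q3(X)+b = 98.488.

Q1(B) = 38.32, Q3(B) = 98.488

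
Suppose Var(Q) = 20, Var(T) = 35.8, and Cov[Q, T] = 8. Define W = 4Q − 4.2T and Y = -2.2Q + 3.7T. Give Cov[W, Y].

Cov[W, Y] = -540.012

By bilinearity, Cov[W, Y] = ac·Var(Q) + bd·Var(T) + (ad+bc)·Cov[Q, T], with a=4, b=-4.2, c=-2.2, d=3.7.
ac·Var(Q) = 4·(-2.2)·20 = -176
bd·Var(T) = (-4.2)·3.7·35.8 = -556.332
(ad+bc)·Cov[Q, T] = (24.04)·8 = 192.32
Cov[W, Y] = -176 + (-556.332) + 192.32 = -540.012.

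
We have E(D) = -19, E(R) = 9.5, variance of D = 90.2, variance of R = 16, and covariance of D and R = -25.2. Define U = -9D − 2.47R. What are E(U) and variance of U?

E(U) = 147.535, variance of U = 6283.4224

E(U) = (-9)·E(D) + (-2.47)·E(R) = (-9)·(-19) + (-2.47)·9.5 = 147.535.
variance of U = a²·variance of D + b²·variance of R + 2ab·covariance of D and R with a = -9, b = -2.47.
= (-9)²·90.2 + (-2.47)²·16 + 2·(-9)·(-2.47)·(-25.2)
= 7306.2 + 97.6144 + (-1120.392) = 6283.4224.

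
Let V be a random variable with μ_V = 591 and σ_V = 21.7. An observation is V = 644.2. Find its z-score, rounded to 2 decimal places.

z = (V − μ_V) / σ_V = (644.2 − 591) / 21.7 ≈ 2.45.

z = 2.45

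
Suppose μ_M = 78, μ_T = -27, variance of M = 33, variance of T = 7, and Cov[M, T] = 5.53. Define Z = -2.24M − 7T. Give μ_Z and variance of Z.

μ_Z = 14.28, variance of Z = 682.0016

μ_Z = (-2.24)·μ_M + (-7)·μ_T = (-2.24)·78 + (-7)·(-27) = 14.28.
variance of Z = a²·variance of M + b²·variance of T + 2ab·Cov[M, T] with a = -2.24, b = -7.
= (-2.24)²·33 + (-7)²·7 + 2·(-2.24)·(-7)·5.53
= 165.5808 + 343 + 173.4208 = 682.0016.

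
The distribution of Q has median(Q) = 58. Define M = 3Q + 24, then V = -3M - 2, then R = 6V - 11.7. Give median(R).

median(R) = -3587.7

median(M) = 3·58 + 24 = 198.
median(V) = (-3)·198 + (-2) = -596.
median(R) = 6·(-596) + (-11.7) = -3587.7.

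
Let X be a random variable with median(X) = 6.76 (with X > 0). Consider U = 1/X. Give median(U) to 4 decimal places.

1/X is monotone on this domain, so median(U) = 1/(6.76) ≈ 0.1479.

median(U) = 0.1479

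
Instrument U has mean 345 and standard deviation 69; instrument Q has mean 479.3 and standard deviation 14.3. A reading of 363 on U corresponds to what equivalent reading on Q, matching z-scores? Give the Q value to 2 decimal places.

z = (363 − 345)/69 ≈ 0.2609.
Q = 479.3 + z·14.3 = 479.3 + (363 − 345)·14.3/69 ≈ 483.03.

Q = 483.03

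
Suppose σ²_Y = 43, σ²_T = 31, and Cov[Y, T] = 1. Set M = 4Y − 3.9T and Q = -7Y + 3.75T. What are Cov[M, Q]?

By bilinearity, Cov[M, Q] = ac·σ²_Y + bd·σ²_T + (ad+bc)·Cov[Y, T], with a=4, b=-3.9, c=-7, d=3.75.
ac·σ²_Y = 4·(-7)·43 = -1204
bd·σ²_T = (-3.9)·3.75·31 = -453.375
(ad+bc)·Cov[Y, T] = (42.3)·1 = 42.3
Cov[M, Q] = -1204 + (-453.375) + 42.3 = -1615.075.

Cov[M, Q] = -1615.075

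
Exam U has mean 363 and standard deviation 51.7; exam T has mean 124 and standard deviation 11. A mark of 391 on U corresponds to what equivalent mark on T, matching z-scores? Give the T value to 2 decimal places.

T = 129.96

z = (391 − 363)/51.7 ≈ 0.5416.
T = 124 + z·11 = 124 + (391 − 363)·11/51.7 ≈ 129.96.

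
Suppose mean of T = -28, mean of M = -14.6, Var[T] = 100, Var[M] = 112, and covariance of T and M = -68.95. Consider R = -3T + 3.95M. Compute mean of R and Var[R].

mean of R = 26.33, Var[R] = 4281.595

mean of R = (-3)·mean of T + 3.95·mean of M = (-3)·(-28) + 3.95·(-14.6) = 26.33.
Var[R] = a²·Var[T] + b²·Var[M] + 2ab·covariance of T and M with a = -3, b = 3.95.
= (-3)²·100 + 3.95²·112 + 2·(-3)·3.95·(-68.95)
= 900 + 1747.48 + 1634.115 = 4281.595.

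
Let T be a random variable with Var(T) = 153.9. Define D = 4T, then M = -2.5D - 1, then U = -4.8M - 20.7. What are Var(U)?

Var(D) = 4²·153.9 = 2462.4.
Var(M) = (-2.5)²·2462.4 = 15390.
Var(U) = (-4.8)²·15390 = 354585.6.

Var(U) = 354585.6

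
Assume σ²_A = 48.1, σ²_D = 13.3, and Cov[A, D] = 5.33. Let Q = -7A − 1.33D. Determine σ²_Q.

σ²_Q = a²·σ²_A + b²·σ²_D + 2ab·Cov[A, D] with a = -7, b = -1.33.
= (-7)²·48.1 + (-1.33)²·13.3 + 2·(-7)·(-1.33)·5.33
= 2356.9 + 23.52637 + 99.2446 = 2479.67097.

σ²_Q = 2479.67097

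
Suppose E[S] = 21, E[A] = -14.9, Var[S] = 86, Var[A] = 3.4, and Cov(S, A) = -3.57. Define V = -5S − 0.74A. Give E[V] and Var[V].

E[V] = (-5)·E[S] + (-0.74)·E[A] = (-5)·21 + (-0.74)·(-14.9) = -93.974.
Var[V] = a²·Var[S] + b²·Var[A] + 2ab·Cov(S, A) with a = -5, b = -0.74.
= (-5)²·86 + (-0.74)²·3.4 + 2·(-5)·(-0.74)·(-3.57)
= 2150 + 1.86184 + (-26.418) = 2125.44384.

E[V] = -93.974, Var[V] = 2125.44384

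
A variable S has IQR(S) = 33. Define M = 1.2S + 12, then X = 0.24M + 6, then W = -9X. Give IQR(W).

IQR(W) = 85.536

IQR(M) = |1.2|·33 = 39.6.
IQR(X) = |0.24|·39.6 = 9.504.
IQR(W) = |-9|·9.504 = 85.536.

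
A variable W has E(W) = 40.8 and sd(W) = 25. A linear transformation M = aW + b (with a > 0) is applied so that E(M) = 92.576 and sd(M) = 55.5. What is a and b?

a = 2.22, b = 2

sd(M) = a·sd(W) (a > 0), so a = 55.5/25 = 2.22.
E(M) = a·E(W) + b, so b = 92.576 − 2.22·40.8 = 2.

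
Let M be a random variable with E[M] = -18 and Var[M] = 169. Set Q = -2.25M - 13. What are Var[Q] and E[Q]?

Q = -2.25M - 13 is linear with a = -2.25, b = -13.
Var[Q] = a²·Var[M] = (-2.25)²·169 = 855.5625 (the additive constant -13 does not affect variance).
E[Q] = a·E[M] + b = (-2.25)·(-18) + (-13) = 27.5.

Var[Q] = 855.5625, E[Q] = 27.5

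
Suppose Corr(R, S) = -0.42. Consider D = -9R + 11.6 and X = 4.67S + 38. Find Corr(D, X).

Linear rescalings preserve |correlation|; the slopes -9 and 4.67 have opposite signs, so the correlation flips sign: Corr(D, X) = −Corr(R, S) = 0.42.

Corr(D, X) = 0.42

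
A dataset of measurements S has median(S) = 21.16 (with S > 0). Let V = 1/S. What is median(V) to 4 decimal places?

1/S is monotone on this domain, so median(V) = 1/(21.16) ≈ 0.0473.

median(V) = 0.0473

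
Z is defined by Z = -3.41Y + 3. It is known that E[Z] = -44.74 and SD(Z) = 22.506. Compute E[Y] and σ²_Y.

E[Y] = 14, σ²_Y = 43.56

From Z = -3.41Y + 3: E[Z] = a·E[Y] + b, so E[Y] = (E[Z] − b)/a = (-44.74 − 3)/(-3.41) = 14.
σ²_Z = 22.506² = 506.520036.
σ²_Z = a²·σ²_Y, so σ²_Y = 506.520036/(-3.41)² = 43.56.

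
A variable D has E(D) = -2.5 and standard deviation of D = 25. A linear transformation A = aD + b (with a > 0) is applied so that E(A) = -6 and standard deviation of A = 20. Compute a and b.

a = 0.8, b = -4

standard deviation of A = a·standard deviation of D (a > 0), so a = 20/25 = 0.8.
E(A) = a·E(D) + b, so b = -6 − 0.8·(-2.5) = -4.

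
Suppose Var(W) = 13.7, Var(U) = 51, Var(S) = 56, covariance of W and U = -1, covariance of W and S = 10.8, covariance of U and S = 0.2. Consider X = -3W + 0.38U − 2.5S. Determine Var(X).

Var(X) = a²·Var(W) + b²·Var(U) + c²·Var(S) + 2ab·covariance of W and U + 2ac·covariance of W and S + 2bc·covariance of U and S, with a = -3, b = 0.38, c = -2.5.
= 123.3 + 7.3644 + 350 + 2.28 + 162 + (-0.38)
= 644.5644.

Var(X) = 644.5644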